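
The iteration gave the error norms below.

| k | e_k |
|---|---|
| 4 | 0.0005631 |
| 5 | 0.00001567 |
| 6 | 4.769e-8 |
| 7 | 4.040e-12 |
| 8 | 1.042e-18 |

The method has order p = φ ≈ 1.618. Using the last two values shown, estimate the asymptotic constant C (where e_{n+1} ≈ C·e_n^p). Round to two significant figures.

C ≈ e_8 / e_7^1.618
  = 1.042e-18 / (4.040e-12)^1.618
  = 1.042e-18 / 3.67388e-19 ≈ 2.8362

2.8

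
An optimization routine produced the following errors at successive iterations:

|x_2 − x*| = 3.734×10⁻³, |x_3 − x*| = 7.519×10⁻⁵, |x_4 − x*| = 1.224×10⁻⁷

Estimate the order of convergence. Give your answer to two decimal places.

p ≈ ln(|x_4 − x*|/|x_3 − x*|) / ln(|x_3 − x*|/|x_2 − x*|)
  = ln(1.224×10⁻⁷/7.519×10⁻⁵) / ln(7.519×10⁻⁵/3.734×10⁻³)
  = ln(0.00162788) / ln(0.0201366)
  = -6.42048 / -3.90522 ≈ 1.64408

1.64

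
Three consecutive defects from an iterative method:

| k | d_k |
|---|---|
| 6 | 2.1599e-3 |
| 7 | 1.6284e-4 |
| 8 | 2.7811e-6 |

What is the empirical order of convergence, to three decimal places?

1.574

p ≈ ln(d_8/d_7) / ln(d_7/d_6)
  = ln(2.7811e-6/1.6284e-4) / ln(1.6284e-4/2.1599e-3)
  = ln(0.0170787) / ln(0.0753924)
  = -4.069923 / -2.585049 ≈ 1.574408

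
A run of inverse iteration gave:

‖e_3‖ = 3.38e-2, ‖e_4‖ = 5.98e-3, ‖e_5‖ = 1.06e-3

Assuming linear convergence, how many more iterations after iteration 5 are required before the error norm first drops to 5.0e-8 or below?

6

Rate ρ ≈ ‖e_5‖/‖e_4‖ = 1.06e-3/5.98e-3 = 0.1773.
After j more steps, ‖e_{5+j}‖ ≈ 1.06e-3·ρ^j; need ρ^j ≤ 5.0e-8/1.06e-3 = 4.71698e-05.
j ≥ ln(4.71698e-05)/ln(0.1773) = -9.9618/-1.72991 = 5.759.
So 6 more iterations are needed.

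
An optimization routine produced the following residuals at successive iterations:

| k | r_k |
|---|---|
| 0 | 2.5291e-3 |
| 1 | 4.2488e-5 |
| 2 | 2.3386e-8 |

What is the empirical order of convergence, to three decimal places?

1.837

p ≈ ln(r_2/r_1) / ln(r_1/r_0)
  = ln(2.3386e-8/4.2488e-5) / ln(4.2488e-5/2.5291e-3)
  = ln(0.000550414) / ln(0.0167997)
  = -7.504840 / -4.086394 ≈ 1.836543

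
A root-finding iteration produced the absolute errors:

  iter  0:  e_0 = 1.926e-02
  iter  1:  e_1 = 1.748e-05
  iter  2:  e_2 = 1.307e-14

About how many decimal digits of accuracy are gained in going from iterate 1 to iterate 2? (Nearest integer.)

Digits gained ≈ log₁₀(e_1/e_2) = log₁₀(1.748e-05/1.307e-14) = log₁₀(1.33741e+09) ≈ 9.126.

9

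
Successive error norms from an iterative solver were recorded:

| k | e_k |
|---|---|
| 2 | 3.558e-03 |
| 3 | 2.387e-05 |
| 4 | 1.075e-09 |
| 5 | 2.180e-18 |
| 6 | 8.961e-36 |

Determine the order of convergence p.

2

Consecutive ratios: e_6/e_5 = 8.961e-36/2.180e-18 = 4.11055e-18, e_5/e_4 = 2.180e-18/1.075e-09 = 2.02791e-09.
p ≈ ln(4.11055e-18)/ln(2.02791e-09) = -40.0330/-20.0163 ≈ 2.00.
So the convergence is quadratic (order 2).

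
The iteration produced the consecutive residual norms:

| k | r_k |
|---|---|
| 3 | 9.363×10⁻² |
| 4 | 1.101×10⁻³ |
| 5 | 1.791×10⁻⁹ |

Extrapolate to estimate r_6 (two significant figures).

First estimate the order: p ≈ ln(r_5/r_4) / ln(r_4/r_3) = ln(1.791×10⁻⁹/1.101×10⁻³)/ln(1.101×10⁻³/9.363×10⁻²) = ln(1.6267e-06)/ln(0.0117591) ≈ 2.9999.
Then r_6 ≈ r_5·(r_5/r_4)^p = 1.791×10⁻⁹·(1.6267e-06)^2.9999 = 1.791×10⁻⁹·4.31024e-18 ≈ 7.72e-27.

7.7e-27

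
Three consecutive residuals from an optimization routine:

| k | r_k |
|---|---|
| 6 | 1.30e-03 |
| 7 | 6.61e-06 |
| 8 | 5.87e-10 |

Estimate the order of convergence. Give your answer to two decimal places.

1.77

p ≈ ln(r_8/r_7) / ln(r_7/r_6)
  = ln(5.87e-10/6.61e-06) / ln(6.61e-06/1.30e-03)
  = ln(8.88048e-05) / ln(0.00508462)
  = -9.32907 / -5.28153 ≈ 1.76636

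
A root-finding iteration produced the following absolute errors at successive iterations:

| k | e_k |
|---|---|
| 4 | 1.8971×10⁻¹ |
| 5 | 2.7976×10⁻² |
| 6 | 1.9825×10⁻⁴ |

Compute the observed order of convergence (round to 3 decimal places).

2.586

p ≈ ln(e_6/e_5) / ln(e_5/e_4)
  = ln(1.9825×10⁻⁴/2.7976×10⁻²) / ln(2.7976×10⁻²/1.8971×10⁻¹)
  = ln(0.00708643) / ln(0.147467)
  = -4.949574 / -1.914151 ≈ 2.585780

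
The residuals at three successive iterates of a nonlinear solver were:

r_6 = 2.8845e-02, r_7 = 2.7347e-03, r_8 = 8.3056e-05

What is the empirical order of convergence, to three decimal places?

1.483

p ≈ ln(r_8/r_7) / ln(r_7/r_6)
  = ln(8.3056e-05/2.7347e-03) / ln(2.7347e-03/2.8845e-02)
  = ln(0.0303712) / ln(0.0948067)
  = -3.494260 / -2.355915 ≈ 1.483186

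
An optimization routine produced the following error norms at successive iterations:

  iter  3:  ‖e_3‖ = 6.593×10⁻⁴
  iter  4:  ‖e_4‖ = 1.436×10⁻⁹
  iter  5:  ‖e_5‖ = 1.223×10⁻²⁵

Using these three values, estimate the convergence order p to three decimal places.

2.838

p ≈ ln(‖e_5‖/‖e_4‖) / ln(‖e_4‖/‖e_3‖)
  = ln(1.223×10⁻²⁵/1.436×10⁻⁹) / ln(1.436×10⁻⁹/6.593×10⁻⁴)
  = ln(8.51671e-17) / ln(2.17807e-06)
  = -37.001916 / -13.037071 ≈ 2.838208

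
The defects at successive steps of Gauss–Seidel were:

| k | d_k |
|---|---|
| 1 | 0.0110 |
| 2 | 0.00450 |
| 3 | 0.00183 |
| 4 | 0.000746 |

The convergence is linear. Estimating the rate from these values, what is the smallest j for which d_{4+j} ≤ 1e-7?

10

Rate ρ ≈ d_4/d_3 = 0.000746/0.00183 = 0.4077.
After j more steps, d_{4+j} ≈ 0.000746·ρ^j; need ρ^j ≤ 1e-7/0.000746 = 0.000134048.
j ≥ ln(0.000134048)/ln(0.4077) = -8.9173/-0.89722 = 9.939.
So 10 more iterations are needed.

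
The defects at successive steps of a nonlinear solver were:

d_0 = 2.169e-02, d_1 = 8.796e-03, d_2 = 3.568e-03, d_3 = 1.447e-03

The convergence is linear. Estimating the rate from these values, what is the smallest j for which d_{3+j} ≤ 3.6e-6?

Rate ρ ≈ d_3/d_2 = 1.447e-03/3.568e-03 = 0.4055.
After j more steps, d_{3+j} ≈ 1.447e-03·ρ^j; need ρ^j ≤ 3.6e-6/1.447e-03 = 0.00248791.
j ≥ ln(0.00248791)/ln(0.4055) = -5.9963/-0.90263 = 6.643.
So 7 more iterations are needed.

7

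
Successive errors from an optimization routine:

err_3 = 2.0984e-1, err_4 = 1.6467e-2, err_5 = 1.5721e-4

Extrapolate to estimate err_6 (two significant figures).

First estimate the order: p ≈ ln(err_5/err_4) / ln(err_4/err_3) = ln(1.5721e-4/1.6467e-2)/ln(1.6467e-2/2.0984e-1) = ln(0.00954697)/ln(0.0784741) ≈ 1.8277.
Then err_6 ≈ err_5·(err_5/err_4)^p = 1.5721e-4·(0.00954697)^1.8277 = 1.5721e-4·0.000203142 ≈ 3.194e-08.

3.2e-8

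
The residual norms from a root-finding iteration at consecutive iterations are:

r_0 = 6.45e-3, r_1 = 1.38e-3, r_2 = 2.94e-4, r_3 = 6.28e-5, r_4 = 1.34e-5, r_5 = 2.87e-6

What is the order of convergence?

Consecutive ratios: r_5/r_4 = 2.87e-6/1.34e-5 = 0.214179, r_4/r_3 = 1.34e-5/6.28e-5 = 0.213376.
p ≈ ln(0.214179)/ln(0.213376) = -1.5409/-1.5447 ≈ 1.00.
So the convergence is linear (order 1).

1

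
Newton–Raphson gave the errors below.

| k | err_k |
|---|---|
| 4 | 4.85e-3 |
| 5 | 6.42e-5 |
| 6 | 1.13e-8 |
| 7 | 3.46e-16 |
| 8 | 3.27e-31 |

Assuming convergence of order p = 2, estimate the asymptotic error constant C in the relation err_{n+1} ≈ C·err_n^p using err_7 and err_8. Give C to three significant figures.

2.73

C ≈ err_8 / err_7^2
  = 3.27e-31 / (3.46e-16)^2
  = 3.27e-31 / 1.19716e-31 ≈ 2.7315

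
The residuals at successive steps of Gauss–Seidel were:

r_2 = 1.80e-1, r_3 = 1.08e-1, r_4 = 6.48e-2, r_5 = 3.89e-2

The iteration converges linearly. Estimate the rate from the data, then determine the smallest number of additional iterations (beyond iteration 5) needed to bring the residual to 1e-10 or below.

Rate ρ ≈ r_5/r_4 = 3.89e-2/6.48e-2 = 0.6003.
After j more steps, r_{5+j} ≈ 3.89e-2·ρ^j; need ρ^j ≤ 1e-10/3.89e-2 = 2.57069e-09.
j ≥ ln(2.57069e-09)/ln(0.6003) = -19.7791/-0.51033 = 38.757.
So 39 more iterations are needed.

39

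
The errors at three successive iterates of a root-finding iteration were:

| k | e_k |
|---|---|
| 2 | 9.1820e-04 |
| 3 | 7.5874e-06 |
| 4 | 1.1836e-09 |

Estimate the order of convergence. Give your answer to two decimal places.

1.83

p ≈ ln(e_4/e_3) / ln(e_3/e_2)
  = ln(1.1836e-09/7.5874e-06) / ln(7.5874e-06/9.1820e-04)
  = ln(0.000155995) / ln(0.00826334)
  = -8.76569 / -4.79593 ≈ 1.82774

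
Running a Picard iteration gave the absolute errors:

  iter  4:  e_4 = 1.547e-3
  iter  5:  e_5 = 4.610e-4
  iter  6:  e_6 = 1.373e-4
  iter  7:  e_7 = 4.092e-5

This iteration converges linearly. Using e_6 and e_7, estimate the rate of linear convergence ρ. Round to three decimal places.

ρ ≈ e_7/e_6 = 4.092e-5/1.373e-4 = 0.29803

0.298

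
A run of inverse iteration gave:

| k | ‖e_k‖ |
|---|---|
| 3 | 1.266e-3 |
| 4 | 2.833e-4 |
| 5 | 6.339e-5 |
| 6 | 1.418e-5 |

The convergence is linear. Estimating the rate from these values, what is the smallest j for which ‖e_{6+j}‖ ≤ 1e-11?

10

Rate ρ ≈ ‖e_6‖/‖e_5‖ = 1.418e-5/6.339e-5 = 0.2237.
After j more steps, ‖e_{6+j}‖ ≈ 1.418e-5·ρ^j; need ρ^j ≤ 1e-11/1.418e-5 = 7.05219e-07.
j ≥ ln(7.05219e-07)/ln(0.2237) = -14.1648/-1.49745 = 9.459.
So 10 more iterations are needed.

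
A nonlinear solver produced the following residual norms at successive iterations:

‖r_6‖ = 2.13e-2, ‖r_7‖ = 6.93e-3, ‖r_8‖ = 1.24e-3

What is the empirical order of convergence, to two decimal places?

1.53

p ≈ ln(‖r_8‖/‖r_7‖) / ln(‖r_7‖/‖r_6‖)
  = ln(1.24e-3/6.93e-3) / ln(6.93e-3/2.13e-2)
  = ln(0.178932) / ln(0.325352)
  = -1.72075 / -1.12285 ≈ 1.53248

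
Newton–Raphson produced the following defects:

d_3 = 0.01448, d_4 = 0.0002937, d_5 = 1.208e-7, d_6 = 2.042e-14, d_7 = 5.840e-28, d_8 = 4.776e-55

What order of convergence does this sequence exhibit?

2

Consecutive ratios: d_8/d_7 = 4.776e-55/5.840e-28 = 8.17808e-28, d_7/d_6 = 5.840e-28/2.042e-14 = 2.85994e-14.
p ≈ ln(8.17808e-28)/ln(2.85994e-14) = -62.3709/-31.1854 ≈ 2.00.
So the convergence is quadratic (order 2).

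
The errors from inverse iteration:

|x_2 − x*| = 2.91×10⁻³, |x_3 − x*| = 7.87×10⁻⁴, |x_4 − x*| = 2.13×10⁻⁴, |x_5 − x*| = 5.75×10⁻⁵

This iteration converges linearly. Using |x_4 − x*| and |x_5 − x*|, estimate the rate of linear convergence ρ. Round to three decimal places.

0.270

ρ ≈ |x_5 − x*|/|x_4 − x*| = 5.75×10⁻⁵/2.13×10⁻⁴ = 0.26995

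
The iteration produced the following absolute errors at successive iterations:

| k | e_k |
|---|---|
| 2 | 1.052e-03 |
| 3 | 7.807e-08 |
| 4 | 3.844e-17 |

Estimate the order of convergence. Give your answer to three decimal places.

2.254

p ≈ ln(e_4/e_3) / ln(e_3/e_2)
  = ln(3.844e-17/7.807e-08) / ln(7.807e-08/1.052e-03)
  = ln(4.92379e-10) / ln(7.4211e-05)
  = -21.431772 / -9.508598 ≈ 2.253936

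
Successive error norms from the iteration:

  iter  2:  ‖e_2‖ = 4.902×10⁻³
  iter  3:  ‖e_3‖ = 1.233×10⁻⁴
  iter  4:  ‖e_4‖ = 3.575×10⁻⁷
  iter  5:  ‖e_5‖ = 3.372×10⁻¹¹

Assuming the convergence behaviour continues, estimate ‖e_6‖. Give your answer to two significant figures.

First estimate the order: p ≈ ln(‖e_5‖/‖e_4‖) / ln(‖e_4‖/‖e_3‖) = ln(3.372×10⁻¹¹/3.575×10⁻⁷)/ln(3.575×10⁻⁷/1.233×10⁻⁴) = ln(9.43217e-05)/ln(0.00289943) ≈ 1.5862.
Then ‖e_6‖ ≈ ‖e_5‖·(‖e_5‖/‖e_4‖)^p = 3.372×10⁻¹¹·(9.43217e-05)^1.5862 = 3.372×10⁻¹¹·4.1203e-07 ≈ 1.389e-17.

1.4e-17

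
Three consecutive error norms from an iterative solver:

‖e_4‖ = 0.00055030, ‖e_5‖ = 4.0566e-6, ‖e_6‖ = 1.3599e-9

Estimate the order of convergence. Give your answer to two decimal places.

1.63

p ≈ ln(‖e_6‖/‖e_5‖) / ln(‖e_5‖/‖e_4‖)
  = ln(1.3599e-9/4.0566e-6) / ln(4.0566e-6/0.00055030)
  = ln(0.000335231) / ln(0.00737162)
  = -8.00069 / -4.91012 ≈ 1.62943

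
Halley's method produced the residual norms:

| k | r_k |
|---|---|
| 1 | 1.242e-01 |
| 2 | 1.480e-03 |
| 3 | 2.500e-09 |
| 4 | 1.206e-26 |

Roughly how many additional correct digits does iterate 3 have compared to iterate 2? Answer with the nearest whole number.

6

Digits gained ≈ log₁₀(r_2/r_3) = log₁₀(1.480e-03/2.500e-09) = log₁₀(592000) ≈ 5.772.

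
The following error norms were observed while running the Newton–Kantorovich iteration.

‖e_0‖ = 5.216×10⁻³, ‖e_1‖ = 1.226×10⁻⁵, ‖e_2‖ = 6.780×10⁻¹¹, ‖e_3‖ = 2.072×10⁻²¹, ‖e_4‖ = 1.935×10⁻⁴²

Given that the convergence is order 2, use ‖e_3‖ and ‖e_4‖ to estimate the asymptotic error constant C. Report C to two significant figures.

0.45

C ≈ ‖e_4‖ / ‖e_3‖^2
  = 1.935×10⁻⁴² / (2.072×10⁻²¹)^2
  = 1.935×10⁻⁴² / 4.29318e-42 ≈ 0.45071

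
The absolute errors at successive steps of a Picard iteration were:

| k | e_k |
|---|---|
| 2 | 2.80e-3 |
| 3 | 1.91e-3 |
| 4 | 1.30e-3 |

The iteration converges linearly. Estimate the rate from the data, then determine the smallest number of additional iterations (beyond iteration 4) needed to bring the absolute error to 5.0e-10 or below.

39

Rate ρ ≈ e_4/e_3 = 1.30e-3/1.91e-3 = 0.6806.
After j more steps, e_{4+j} ≈ 1.30e-3·ρ^j; need ρ^j ≤ 5.0e-10/1.30e-3 = 3.84615e-07.
j ≥ ln(3.84615e-07)/ln(0.6806) = -14.7710/-0.38478 = 38.388.
So 39 more iterations are needed.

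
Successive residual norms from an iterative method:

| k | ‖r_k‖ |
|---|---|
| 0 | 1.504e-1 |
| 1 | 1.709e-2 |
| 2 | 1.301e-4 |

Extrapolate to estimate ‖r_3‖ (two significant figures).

2.3e-9

First estimate the order: p ≈ ln(‖r_2‖/‖r_1‖) / ln(‖r_1‖/‖r_0‖) = ln(1.301e-4/1.709e-2)/ln(1.709e-2/1.504e-1) = ln(0.00761264)/ln(0.11363) ≈ 2.2429.
Then ‖r_3‖ ≈ ‖r_2‖·(‖r_2‖/‖r_1‖)^p = 1.301e-4·(0.00761264)^2.2429 = 1.301e-4·1.77213e-05 ≈ 2.306e-09.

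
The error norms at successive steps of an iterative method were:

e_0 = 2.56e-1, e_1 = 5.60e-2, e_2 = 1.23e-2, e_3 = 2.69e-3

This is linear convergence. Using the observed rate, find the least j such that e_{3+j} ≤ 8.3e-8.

7

Rate ρ ≈ e_3/e_2 = 2.69e-3/1.23e-2 = 0.2187.
After j more steps, e_{3+j} ≈ 2.69e-3·ρ^j; need ρ^j ≤ 8.3e-8/2.69e-3 = 3.0855e-05.
j ≥ ln(3.0855e-05)/ln(0.2187) = -10.3862/-1.52005 = 6.833.
So 7 more iterations are needed.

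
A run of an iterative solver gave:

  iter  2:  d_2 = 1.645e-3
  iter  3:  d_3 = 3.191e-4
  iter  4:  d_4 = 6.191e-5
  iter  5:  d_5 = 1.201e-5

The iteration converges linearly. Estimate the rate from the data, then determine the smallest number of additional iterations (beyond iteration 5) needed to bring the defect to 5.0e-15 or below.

14

Rate ρ ≈ d_5/d_4 = 1.201e-5/6.191e-5 = 0.1940.
After j more steps, d_{5+j} ≈ 1.201e-5·ρ^j; need ρ^j ≤ 5.0e-15/1.201e-5 = 4.1632e-10.
j ≥ ln(4.1632e-10)/ln(0.1940) = -21.5996/-1.63990 = 13.171.
So 14 more iterations are needed.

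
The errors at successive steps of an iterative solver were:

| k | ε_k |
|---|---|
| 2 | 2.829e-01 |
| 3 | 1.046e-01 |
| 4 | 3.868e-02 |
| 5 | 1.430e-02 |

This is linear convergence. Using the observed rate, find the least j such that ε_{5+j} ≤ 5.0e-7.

11

Rate ρ ≈ ε_5/ε_4 = 1.430e-02/3.868e-02 = 0.3697.
After j more steps, ε_{5+j} ≈ 1.430e-02·ρ^j; need ρ^j ≤ 5.0e-7/1.430e-02 = 3.4965e-05.
j ≥ ln(3.4965e-05)/ln(0.3697) = -10.2612/-0.99506 = 10.312.
So 11 more iterations are needed.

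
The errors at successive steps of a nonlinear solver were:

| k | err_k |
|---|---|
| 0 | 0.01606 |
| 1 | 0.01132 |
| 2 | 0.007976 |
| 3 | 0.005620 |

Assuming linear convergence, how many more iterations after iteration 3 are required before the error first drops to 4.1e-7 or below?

28

Rate ρ ≈ err_3/err_2 = 0.005620/0.007976 = 0.7046.
After j more steps, err_{3+j} ≈ 0.005620·ρ^j; need ρ^j ≤ 4.1e-7/0.005620 = 7.29537e-05.
j ≥ ln(7.29537e-05)/ln(0.7046) = -9.5257/-0.35013 = 27.206.
So 28 more iterations are needed.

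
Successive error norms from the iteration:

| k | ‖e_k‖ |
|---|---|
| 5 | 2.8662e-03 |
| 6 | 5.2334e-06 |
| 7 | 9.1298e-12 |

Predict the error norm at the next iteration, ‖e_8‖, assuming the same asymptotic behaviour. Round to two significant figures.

First estimate the order: p ≈ ln(‖e_7‖/‖e_6‖) / ln(‖e_6‖/‖e_5‖) = ln(9.1298e-12/5.2334e-06)/ln(5.2334e-06/2.8662e-03) = ln(1.74453e-06)/ln(0.0018259) ≈ 2.1027.
Then ‖e_8‖ ≈ ‖e_7‖·(‖e_7‖/‖e_6‖)^p = 9.1298e-12·(1.74453e-06)^2.1027 = 9.1298e-12·7.79789e-13 ≈ 7.119e-24.

7.1e-24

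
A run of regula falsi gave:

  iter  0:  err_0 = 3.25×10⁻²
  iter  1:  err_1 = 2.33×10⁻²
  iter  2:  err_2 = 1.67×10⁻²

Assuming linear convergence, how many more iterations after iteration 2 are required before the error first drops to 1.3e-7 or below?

Rate ρ ≈ err_2/err_1 = 1.67×10⁻²/2.33×10⁻² = 0.7167.
After j more steps, err_{2+j} ≈ 1.67×10⁻²·ρ^j; need ρ^j ≤ 1.3e-7/1.67×10⁻² = 7.78443e-06.
j ≥ ln(7.78443e-06)/ln(0.7167) = -11.7634/-0.33310 = 35.315.
So 36 more iterations are needed.

36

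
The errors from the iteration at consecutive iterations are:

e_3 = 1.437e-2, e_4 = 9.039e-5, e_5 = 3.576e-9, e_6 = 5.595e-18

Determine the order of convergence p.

Consecutive ratios: e_6/e_5 = 5.595e-18/3.576e-9 = 1.5646e-09, e_5/e_4 = 3.576e-9/9.039e-5 = 3.95619e-05.
p ≈ ln(1.5646e-09)/ln(3.95619e-05) = -20.2756/-10.1376 ≈ 2.00.
So the convergence is quadratic (order 2).

2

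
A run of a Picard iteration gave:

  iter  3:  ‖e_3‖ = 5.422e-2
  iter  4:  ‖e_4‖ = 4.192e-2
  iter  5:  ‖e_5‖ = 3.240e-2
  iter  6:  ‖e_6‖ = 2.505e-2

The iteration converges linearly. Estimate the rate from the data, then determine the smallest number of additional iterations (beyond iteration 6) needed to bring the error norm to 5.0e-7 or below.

Rate ρ ≈ ‖e_6‖/‖e_5‖ = 2.505e-2/3.240e-2 = 0.7731.
After j more steps, ‖e_{6+j}‖ ≈ 2.505e-2·ρ^j; need ρ^j ≤ 5.0e-7/2.505e-2 = 1.99601e-05.
j ≥ ln(1.99601e-05)/ln(0.7731) = -10.8218/-0.25735 = 42.051.
So 43 more iterations are needed.

43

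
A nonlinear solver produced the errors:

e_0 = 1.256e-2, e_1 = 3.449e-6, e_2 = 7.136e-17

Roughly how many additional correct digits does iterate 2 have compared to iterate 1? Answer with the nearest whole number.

Digits gained ≈ log₁₀(e_1/e_2) = log₁₀(3.449e-6/7.136e-17) = log₁₀(4.83324e+10) ≈ 10.684.

11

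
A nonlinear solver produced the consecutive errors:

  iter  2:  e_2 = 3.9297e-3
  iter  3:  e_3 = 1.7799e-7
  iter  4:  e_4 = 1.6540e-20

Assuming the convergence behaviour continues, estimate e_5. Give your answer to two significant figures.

1.3e-59

First estimate the order: p ≈ ln(e_4/e_3) / ln(e_3/e_2) = ln(1.6540e-20/1.7799e-7)/ln(1.7799e-7/3.9297e-3) = ln(9.29266e-14)/ln(4.52935e-05) ≈ 3.0000.
Then e_5 ≈ e_4·(e_4/e_3)^p = 1.6540e-20·(9.29266e-14)^3.0000 = 1.6540e-20·8.02454e-40 ≈ 1.327e-59.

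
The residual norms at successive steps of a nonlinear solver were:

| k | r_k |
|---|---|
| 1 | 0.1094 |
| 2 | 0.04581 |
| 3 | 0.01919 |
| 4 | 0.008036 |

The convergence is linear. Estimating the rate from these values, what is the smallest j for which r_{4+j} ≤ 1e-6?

Rate ρ ≈ r_4/r_3 = 0.008036/0.01919 = 0.4188.
After j more steps, r_{4+j} ≈ 0.008036·ρ^j; need ρ^j ≤ 1e-6/0.008036 = 0.00012444.
j ≥ ln(0.00012444)/ln(0.4188) = -8.9917/-0.87036 = 10.331.
So 11 more iterations are needed.

11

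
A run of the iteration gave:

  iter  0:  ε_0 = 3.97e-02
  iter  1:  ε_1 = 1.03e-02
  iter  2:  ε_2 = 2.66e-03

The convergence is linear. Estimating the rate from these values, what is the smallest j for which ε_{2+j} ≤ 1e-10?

13

Rate ρ ≈ ε_2/ε_1 = 2.66e-03/1.03e-02 = 0.2583.
After j more steps, ε_{2+j} ≈ 2.66e-03·ρ^j; need ρ^j ≤ 1e-10/2.66e-03 = 3.7594e-08.
j ≥ ln(3.7594e-08)/ln(0.2583) = -17.0964/-1.35363 = 12.630.
So 13 more iterations are needed.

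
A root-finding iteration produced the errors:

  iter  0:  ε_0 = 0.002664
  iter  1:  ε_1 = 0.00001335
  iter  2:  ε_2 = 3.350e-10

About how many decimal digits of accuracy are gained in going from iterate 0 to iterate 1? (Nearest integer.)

2

Digits gained ≈ log₁₀(ε_0/ε_1) = log₁₀(0.002664/0.00001335) = log₁₀(199.551) ≈ 2.300.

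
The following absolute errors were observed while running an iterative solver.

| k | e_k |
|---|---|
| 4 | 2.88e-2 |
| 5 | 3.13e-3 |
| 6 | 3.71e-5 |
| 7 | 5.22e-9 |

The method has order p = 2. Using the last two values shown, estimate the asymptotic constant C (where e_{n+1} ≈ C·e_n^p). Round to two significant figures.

C ≈ e_7 / e_6^2
  = 5.22e-9 / (3.71e-5)^2
  = 5.22e-9 / 1.37641e-09 ≈ 3.7925

3.8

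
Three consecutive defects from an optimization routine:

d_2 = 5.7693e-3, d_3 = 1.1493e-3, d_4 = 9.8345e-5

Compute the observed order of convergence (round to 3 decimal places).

1.524

p ≈ ln(d_4/d_3) / ln(d_3/d_2)
  = ln(9.8345e-5/1.1493e-3) / ln(1.1493e-3/5.7693e-3)
  = ln(0.0855695) / ln(0.19921)
  = -2.458426 / -1.613396 ≈ 1.523759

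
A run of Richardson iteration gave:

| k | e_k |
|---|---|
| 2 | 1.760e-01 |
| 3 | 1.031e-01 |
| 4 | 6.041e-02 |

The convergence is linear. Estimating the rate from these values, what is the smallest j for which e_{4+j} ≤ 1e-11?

Rate ρ ≈ e_4/e_3 = 6.041e-02/1.031e-01 = 0.5859.
After j more steps, e_{4+j} ≈ 6.041e-02·ρ^j; need ρ^j ≤ 1e-11/6.041e-02 = 1.65536e-10.
j ≥ ln(1.65536e-10)/ln(0.5859) = -22.5218/-0.53461 = 42.128.
So 43 more iterations are needed.

43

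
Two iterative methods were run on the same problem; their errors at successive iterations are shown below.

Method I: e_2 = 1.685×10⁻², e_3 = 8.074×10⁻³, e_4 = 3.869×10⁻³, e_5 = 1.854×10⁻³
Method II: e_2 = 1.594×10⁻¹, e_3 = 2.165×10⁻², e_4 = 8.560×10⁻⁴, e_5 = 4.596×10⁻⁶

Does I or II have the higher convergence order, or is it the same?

II

Method I: p ≈ ln(1.854×10⁻³/3.869×10⁻³)/ln(3.869×10⁻³/8.074×10⁻³) ≈ 1.00.
Method II: p ≈ ln(4.596×10⁻⁶/8.560×10⁻⁴)/ln(8.560×10⁻⁴/2.165×10⁻²) ≈ 1.62.
Method II has the higher order (≈1.6 vs ≈1.0).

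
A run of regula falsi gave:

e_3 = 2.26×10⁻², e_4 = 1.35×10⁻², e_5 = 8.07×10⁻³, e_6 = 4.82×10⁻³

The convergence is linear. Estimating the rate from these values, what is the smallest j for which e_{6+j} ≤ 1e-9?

30

Rate ρ ≈ e_6/e_5 = 4.82×10⁻³/8.07×10⁻³ = 0.5973.
After j more steps, e_{6+j} ≈ 4.82×10⁻³·ρ^j; need ρ^j ≤ 1e-9/4.82×10⁻³ = 2.07469e-07.
j ≥ ln(2.07469e-07)/ln(0.5973) = -15.3883/-0.51534 = 29.860.
So 30 more iterations are needed.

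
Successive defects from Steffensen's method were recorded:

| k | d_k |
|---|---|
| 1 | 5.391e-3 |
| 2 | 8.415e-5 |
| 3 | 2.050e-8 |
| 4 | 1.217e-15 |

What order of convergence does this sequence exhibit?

Consecutive ratios: d_4/d_3 = 1.217e-15/2.050e-8 = 5.93659e-08, d_3/d_2 = 2.050e-8/8.415e-5 = 0.000243613.
p ≈ ln(5.93659e-08)/ln(0.000243613) = -16.6395/-8.3199 ≈ 2.00.
So the convergence is quadratic (order 2).

2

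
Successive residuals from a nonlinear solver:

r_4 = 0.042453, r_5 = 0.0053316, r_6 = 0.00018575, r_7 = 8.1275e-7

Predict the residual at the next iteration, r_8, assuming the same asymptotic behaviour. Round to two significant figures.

First estimate the order: p ≈ ln(r_7/r_6) / ln(r_6/r_5) = ln(8.1275e-7/0.00018575)/ln(0.00018575/0.0053316) = ln(0.0043755)/ln(0.0348394) ≈ 1.6180.
Then r_8 ≈ r_7·(r_7/r_6)^p = 8.1275e-7·(0.0043755)^1.6180 = 8.1275e-7·0.000152469 ≈ 1.239e-10.

1.2e-10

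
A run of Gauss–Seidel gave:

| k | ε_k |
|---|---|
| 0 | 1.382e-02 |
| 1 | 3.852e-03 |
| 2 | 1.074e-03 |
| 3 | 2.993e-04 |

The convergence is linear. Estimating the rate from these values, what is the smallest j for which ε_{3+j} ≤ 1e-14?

19

Rate ρ ≈ ε_3/ε_2 = 2.993e-04/1.074e-03 = 0.2787.
After j more steps, ε_{3+j} ≈ 2.993e-04·ρ^j; need ρ^j ≤ 1e-14/2.993e-04 = 3.34113e-11.
j ≥ ln(3.34113e-11)/ln(0.2787) = -24.1221/-1.27762 = 18.880.
So 19 more iterations are needed.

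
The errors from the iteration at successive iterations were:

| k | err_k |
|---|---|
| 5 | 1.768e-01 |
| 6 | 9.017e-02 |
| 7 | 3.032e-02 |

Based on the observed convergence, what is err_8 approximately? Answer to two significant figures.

First estimate the order: p ≈ ln(err_7/err_6) / ln(err_6/err_5) = ln(3.032e-02/9.017e-02)/ln(9.017e-02/1.768e-01) = ln(0.336254)/ln(0.510011) ≈ 1.6187.
Then err_8 ≈ err_7·(err_7/err_6)^p = 3.032e-02·(0.336254)^1.6187 = 3.032e-02·0.171323 ≈ 0.005195.

5.2e-3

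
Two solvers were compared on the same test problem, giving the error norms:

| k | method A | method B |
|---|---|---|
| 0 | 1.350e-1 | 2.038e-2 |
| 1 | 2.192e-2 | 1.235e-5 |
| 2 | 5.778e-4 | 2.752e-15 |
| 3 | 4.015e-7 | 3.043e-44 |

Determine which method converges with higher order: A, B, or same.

B

Method A: p ≈ ln(4.015e-7/5.778e-4)/ln(5.778e-4/2.192e-2) ≈ 2.00.
Method B: p ≈ ln(3.043e-44/2.752e-15)/ln(2.752e-15/1.235e-5) ≈ 3.00.
Method B has the higher order (≈3.0 vs ≈2.0).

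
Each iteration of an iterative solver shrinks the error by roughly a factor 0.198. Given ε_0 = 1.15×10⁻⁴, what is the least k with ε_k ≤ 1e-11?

After k steps, ε_k ≈ 1.15×10⁻⁴·0.198^k.
Need 0.198^k ≤ 1e-11/1.15×10⁻⁴ = 8.69565e-08.
k ≥ ln(8.69565e-08)/ln(0.198) = -16.2579/-1.61949 = 10.039.
Smallest integer k = 11.

11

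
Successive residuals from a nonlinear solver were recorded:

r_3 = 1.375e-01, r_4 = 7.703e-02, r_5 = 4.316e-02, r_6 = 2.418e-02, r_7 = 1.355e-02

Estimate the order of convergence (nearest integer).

Consecutive ratios: r_7/r_6 = 1.355e-02/2.418e-02 = 0.56038, r_6/r_5 = 2.418e-02/4.316e-02 = 0.560241.
p ≈ ln(0.56038)/ln(0.560241) = -0.5791/-0.5794 ≈ 1.00.
So the convergence is linear (order 1).

1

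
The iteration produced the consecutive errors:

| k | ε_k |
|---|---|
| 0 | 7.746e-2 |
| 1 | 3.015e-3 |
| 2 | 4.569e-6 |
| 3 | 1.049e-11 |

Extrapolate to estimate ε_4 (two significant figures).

First estimate the order: p ≈ ln(ε_3/ε_2) / ln(ε_2/ε_1) = ln(1.049e-11/4.569e-6)/ln(4.569e-6/3.015e-3) = ln(2.29591e-06)/ln(0.00151542) ≈ 2.0000.
Then ε_4 ≈ ε_3·(ε_3/ε_2)^p = 1.049e-11·(2.29591e-06)^2.0000 = 1.049e-11·5.2712e-12 ≈ 5.529e-23.

5.5e-23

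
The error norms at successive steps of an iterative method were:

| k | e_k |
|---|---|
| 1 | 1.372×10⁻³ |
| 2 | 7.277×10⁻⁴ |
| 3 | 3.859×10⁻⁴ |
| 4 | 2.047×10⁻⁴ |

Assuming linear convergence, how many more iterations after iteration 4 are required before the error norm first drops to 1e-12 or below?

31

Rate ρ ≈ e_4/e_3 = 2.047×10⁻⁴/3.859×10⁻⁴ = 0.5304.
After j more steps, e_{4+j} ≈ 2.047×10⁻⁴·ρ^j; need ρ^j ≤ 1e-12/2.047×10⁻⁴ = 4.8852e-09.
j ≥ ln(4.8852e-09)/ln(0.5304) = -19.1371/-0.63412 = 30.179.
So 31 more iterations are needed.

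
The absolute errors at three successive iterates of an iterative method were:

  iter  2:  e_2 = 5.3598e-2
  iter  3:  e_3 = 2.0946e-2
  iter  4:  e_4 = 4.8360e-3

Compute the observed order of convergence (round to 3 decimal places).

p ≈ ln(e_4/e_3) / ln(e_3/e_2)
  = ln(4.8360e-3/2.0946e-2) / ln(2.0946e-2/5.3598e-2)
  = ln(0.230879) / ln(0.390798)
  = -1.465862 / -0.939564 ≈ 1.560151

1.560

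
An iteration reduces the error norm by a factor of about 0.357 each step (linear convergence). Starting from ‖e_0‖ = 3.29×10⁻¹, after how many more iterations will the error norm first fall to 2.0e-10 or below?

21

After k steps, ‖e_k‖ ≈ 3.29×10⁻¹·0.357^k.
Need 0.357^k ≤ 2.0e-10/3.29×10⁻¹ = 6.07903e-10.
k ≥ ln(6.07903e-10)/ln(0.357) = -21.2210/-1.03002 = 20.603.
Smallest integer k = 21.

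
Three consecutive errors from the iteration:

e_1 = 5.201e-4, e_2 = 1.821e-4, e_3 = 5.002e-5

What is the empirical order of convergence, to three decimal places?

p ≈ ln(e_3/e_2) / ln(e_2/e_1)
  = ln(5.002e-5/1.821e-4) / ln(1.821e-4/5.201e-4)
  = ln(0.274684) / ln(0.350125)
  = -1.292134 / -1.049465 ≈ 1.231231

1.231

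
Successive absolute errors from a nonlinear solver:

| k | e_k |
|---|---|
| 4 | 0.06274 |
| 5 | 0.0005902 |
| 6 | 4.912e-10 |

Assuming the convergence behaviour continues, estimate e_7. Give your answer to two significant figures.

2.8e-28

First estimate the order: p ≈ ln(e_6/e_5) / ln(e_5/e_4) = ln(4.912e-10/0.0005902)/ln(0.0005902/0.06274) = ln(8.3226e-07)/ln(0.00940708) ≈ 3.0001.
Then e_7 ≈ e_6·(e_6/e_5)^p = 4.912e-10·(8.3226e-07)^3.0001 = 4.912e-10·5.75664e-19 ≈ 2.828e-28.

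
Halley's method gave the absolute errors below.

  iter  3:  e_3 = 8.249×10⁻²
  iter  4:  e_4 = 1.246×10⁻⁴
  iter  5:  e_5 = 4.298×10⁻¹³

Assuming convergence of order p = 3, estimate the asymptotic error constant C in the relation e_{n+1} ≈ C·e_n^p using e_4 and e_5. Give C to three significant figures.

0.222

C ≈ e_5 / e_4^3
  = 4.298×10⁻¹³ / (1.246×10⁻⁴)^3
  = 4.298×10⁻¹³ / 1.93443e-12 ≈ 0.22218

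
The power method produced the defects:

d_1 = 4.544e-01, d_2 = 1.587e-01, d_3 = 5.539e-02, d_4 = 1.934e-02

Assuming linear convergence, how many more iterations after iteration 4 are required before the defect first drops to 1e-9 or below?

16

Rate ρ ≈ d_4/d_3 = 1.934e-02/5.539e-02 = 0.3492.
After j more steps, d_{4+j} ≈ 1.934e-02·ρ^j; need ρ^j ≤ 1e-9/1.934e-02 = 5.17063e-08.
j ≥ ln(5.17063e-08)/ln(0.3492) = -16.7777/-1.05211 = 15.947.
So 16 more iterations are needed.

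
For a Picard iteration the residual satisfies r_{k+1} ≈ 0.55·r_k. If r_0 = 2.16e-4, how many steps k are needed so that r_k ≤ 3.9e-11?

26

After k steps, r_k ≈ 2.16e-4·0.55^k.
Need 0.55^k ≤ 3.9e-11/2.16e-4 = 1.80556e-07.
k ≥ ln(1.80556e-07)/ln(0.55) = -15.5272/-0.59784 = 25.972.
Smallest integer k = 26.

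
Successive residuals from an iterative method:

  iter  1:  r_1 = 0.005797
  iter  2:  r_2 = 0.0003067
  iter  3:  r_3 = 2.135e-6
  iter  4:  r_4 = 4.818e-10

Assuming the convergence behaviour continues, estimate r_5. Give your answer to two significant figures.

3.3e-16

First estimate the order: p ≈ ln(r_4/r_3) / ln(r_3/r_2) = ln(4.818e-10/2.135e-6)/ln(2.135e-6/0.0003067) = ln(0.000225667)/ln(0.0069612) ≈ 1.6903.
Then r_5 ≈ r_4·(r_4/r_3)^p = 4.818e-10·(0.000225667)^1.6903 = 4.818e-10·6.8591e-07 ≈ 3.305e-16.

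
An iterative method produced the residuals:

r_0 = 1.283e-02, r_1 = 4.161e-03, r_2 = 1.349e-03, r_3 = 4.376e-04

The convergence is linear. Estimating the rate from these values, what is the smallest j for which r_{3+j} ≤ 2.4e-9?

Rate ρ ≈ r_3/r_2 = 4.376e-04/1.349e-03 = 0.3244.
After j more steps, r_{3+j} ≈ 4.376e-04·ρ^j; need ρ^j ≤ 2.4e-9/4.376e-04 = 5.48446e-06.
j ≥ ln(5.48446e-06)/ln(0.3244) = -12.1136/-1.12578 = 10.760.
So 11 more iterations are needed.

11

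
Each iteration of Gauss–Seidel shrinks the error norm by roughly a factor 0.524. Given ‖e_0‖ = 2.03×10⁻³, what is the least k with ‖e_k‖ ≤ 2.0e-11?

After k steps, ‖e_k‖ ≈ 2.03×10⁻³·0.524^k.
Need 0.524^k ≤ 2.0e-11/2.03×10⁻³ = 9.85222e-09.
k ≥ ln(9.85222e-09)/ln(0.524) = -18.4356/-0.64626 = 28.527.
Smallest integer k = 29.

29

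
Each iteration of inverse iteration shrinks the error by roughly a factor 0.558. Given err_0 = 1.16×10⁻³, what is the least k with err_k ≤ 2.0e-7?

After k steps, err_k ≈ 1.16×10⁻³·0.558^k.
Need 0.558^k ≤ 2.0e-7/1.16×10⁻³ = 0.000172414.
k ≥ ln(0.000172414)/ln(0.558) = -8.6656/-0.58340 = 14.854.
Smallest integer k = 15.

15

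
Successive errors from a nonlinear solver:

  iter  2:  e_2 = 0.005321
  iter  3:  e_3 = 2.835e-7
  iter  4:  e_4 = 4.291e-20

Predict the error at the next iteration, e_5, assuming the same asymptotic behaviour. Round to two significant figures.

First estimate the order: p ≈ ln(e_4/e_3) / ln(e_3/e_2) = ln(4.291e-20/2.835e-7)/ln(2.835e-7/0.005321) = ln(1.51358e-13)/ln(5.32795e-05) ≈ 2.9999.
Then e_5 ≈ e_4·(e_4/e_3)^p = 4.291e-20·(1.51358e-13)^2.9999 = 4.291e-20·3.47775e-39 ≈ 1.492e-58.

1.5e-58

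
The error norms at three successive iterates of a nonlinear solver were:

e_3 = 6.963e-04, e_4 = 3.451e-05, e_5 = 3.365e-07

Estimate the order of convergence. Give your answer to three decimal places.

p ≈ ln(e_5/e_4) / ln(e_4/e_3)
  = ln(3.365e-07/3.451e-05) / ln(3.451e-05/6.963e-04)
  = ln(0.0097508) / ln(0.049562)
  = -4.630406 / -3.004531 ≈ 1.541141

1.541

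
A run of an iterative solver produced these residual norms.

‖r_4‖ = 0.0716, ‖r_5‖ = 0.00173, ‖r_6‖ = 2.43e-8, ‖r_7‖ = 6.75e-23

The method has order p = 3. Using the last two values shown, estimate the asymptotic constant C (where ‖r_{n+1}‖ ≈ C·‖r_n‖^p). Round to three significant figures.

C ≈ ‖r_7‖ / ‖r_6‖^3
  = 6.75e-23 / (2.43e-8)^3
  = 6.75e-23 / 1.43489e-23 ≈ 4.7042

4.70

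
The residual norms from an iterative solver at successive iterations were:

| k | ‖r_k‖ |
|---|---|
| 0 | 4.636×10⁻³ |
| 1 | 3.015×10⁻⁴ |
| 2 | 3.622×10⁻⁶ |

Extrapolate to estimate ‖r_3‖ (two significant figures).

First estimate the order: p ≈ ln(‖r_2‖/‖r_1‖) / ln(‖r_1‖/‖r_0‖) = ln(3.622×10⁻⁶/3.015×10⁻⁴)/ln(3.015×10⁻⁴/4.636×10⁻³) = ln(0.0120133)/ln(0.0650345) ≈ 1.6180.
Then ‖r_3‖ ≈ ‖r_2‖·(‖r_2‖/‖r_1‖)^p = 3.622×10⁻⁶·(0.0120133)^1.6180 = 3.622×10⁻⁶·0.000781436 ≈ 2.83e-09.

2.8e-9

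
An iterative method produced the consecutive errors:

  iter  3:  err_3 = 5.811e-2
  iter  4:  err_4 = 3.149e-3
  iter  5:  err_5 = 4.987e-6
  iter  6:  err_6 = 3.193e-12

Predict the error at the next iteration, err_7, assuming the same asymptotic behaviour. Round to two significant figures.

6.4e-26

First estimate the order: p ≈ ln(err_6/err_5) / ln(err_5/err_4) = ln(3.193e-12/4.987e-6)/ln(4.987e-6/3.149e-3) = ln(6.40265e-07)/ln(0.00158368) ≈ 2.2118.
Then err_7 ≈ err_6·(err_6/err_5)^p = 3.193e-12·(6.40265e-07)^2.2118 = 3.193e-12·1.99943e-14 ≈ 6.384e-26.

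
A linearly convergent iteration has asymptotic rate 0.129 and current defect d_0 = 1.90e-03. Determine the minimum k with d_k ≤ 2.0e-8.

After k steps, d_k ≈ 1.90e-03·0.129^k.
Need 0.129^k ≤ 2.0e-8/1.90e-03 = 1.05263e-05.
k ≥ ln(1.05263e-05)/ln(0.129) = -11.4616/-2.04794 = 5.597.
Smallest integer k = 6.

6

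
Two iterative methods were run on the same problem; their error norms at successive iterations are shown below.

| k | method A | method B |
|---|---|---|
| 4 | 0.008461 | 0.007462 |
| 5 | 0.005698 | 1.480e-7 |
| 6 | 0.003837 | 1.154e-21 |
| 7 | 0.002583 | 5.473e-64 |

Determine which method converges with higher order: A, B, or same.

Method A: p ≈ ln(0.002583/0.003837)/ln(0.003837/0.005698) ≈ 1.00.
Method B: p ≈ ln(5.473e-64/1.154e-21)/ln(1.154e-21/1.480e-7) ≈ 3.00.
Method B has the higher order (≈3.0 vs ≈1.0).

B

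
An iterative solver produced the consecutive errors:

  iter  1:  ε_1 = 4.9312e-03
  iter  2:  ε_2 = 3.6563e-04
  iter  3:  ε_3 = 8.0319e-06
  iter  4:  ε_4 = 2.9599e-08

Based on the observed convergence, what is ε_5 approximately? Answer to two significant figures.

First estimate the order: p ≈ ln(ε_4/ε_3) / ln(ε_3/ε_2) = ln(2.9599e-08/8.0319e-06)/ln(8.0319e-06/3.6563e-04) = ln(0.00368518)/ln(0.0219673) ≈ 1.4676.
Then ε_5 ≈ ε_4·(ε_4/ε_3)^p = 2.9599e-08·(0.00368518)^1.4676 = 2.9599e-08·0.000268247 ≈ 7.94e-12.

7.9e-12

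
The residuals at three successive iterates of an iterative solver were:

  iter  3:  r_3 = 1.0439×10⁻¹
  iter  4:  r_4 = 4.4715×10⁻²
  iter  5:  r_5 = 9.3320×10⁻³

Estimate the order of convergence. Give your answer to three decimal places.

1.848

p ≈ ln(r_5/r_4) / ln(r_4/r_3)
  = ln(9.3320×10⁻³/4.4715×10⁻²) / ln(4.4715×10⁻²/1.0439×10⁻¹)
  = ln(0.2087) / ln(0.428346)
  = -1.566857 / -0.847824 ≈ 1.848092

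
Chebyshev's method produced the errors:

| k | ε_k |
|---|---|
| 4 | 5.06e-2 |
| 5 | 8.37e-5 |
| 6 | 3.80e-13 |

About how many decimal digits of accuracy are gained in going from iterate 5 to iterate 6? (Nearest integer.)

Digits gained ≈ log₁₀(ε_5/ε_6) = log₁₀(8.37e-5/3.80e-13) = log₁₀(2.20263e+08) ≈ 8.343.

8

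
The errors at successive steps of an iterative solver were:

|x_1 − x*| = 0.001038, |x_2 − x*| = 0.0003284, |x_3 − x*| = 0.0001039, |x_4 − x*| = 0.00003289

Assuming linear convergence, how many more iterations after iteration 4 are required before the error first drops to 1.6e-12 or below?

15

Rate ρ ≈ |x_4 − x*|/|x_3 − x*| = 0.00003289/0.0001039 = 0.3166.
After j more steps, |x_{4+j} − x*| ≈ 0.00003289·ρ^j; need ρ^j ≤ 1.6e-12/0.00003289 = 4.8647e-08.
j ≥ ln(4.8647e-08)/ln(0.3166) = -16.8387/-1.15012 = 14.641.
So 15 more iterations are needed.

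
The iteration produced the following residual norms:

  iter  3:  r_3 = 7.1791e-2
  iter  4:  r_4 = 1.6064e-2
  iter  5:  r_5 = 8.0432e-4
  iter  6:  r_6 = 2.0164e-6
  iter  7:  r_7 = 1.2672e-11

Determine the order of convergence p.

Consecutive ratios: r_7/r_6 = 1.2672e-11/2.0164e-6 = 6.28447e-06, r_6/r_5 = 2.0164e-6/8.0432e-4 = 0.00250696.
p ≈ ln(6.28447e-06)/ln(0.00250696) = -11.9774/-5.9887 ≈ 2.00.
So the convergence is quadratic (order 2).

2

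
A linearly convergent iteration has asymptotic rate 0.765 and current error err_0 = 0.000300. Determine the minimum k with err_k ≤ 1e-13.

After k steps, err_k ≈ 0.000300·0.765^k.
Need 0.765^k ≤ 1e-13/0.000300 = 3.33333e-10.
k ≥ ln(3.33333e-10)/ln(0.765) = -21.8219/-0.26788 = 81.461.
Smallest integer k = 82.

82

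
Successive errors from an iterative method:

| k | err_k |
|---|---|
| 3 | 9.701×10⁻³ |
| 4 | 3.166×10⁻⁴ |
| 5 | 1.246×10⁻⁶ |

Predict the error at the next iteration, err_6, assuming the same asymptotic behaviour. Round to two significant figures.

First estimate the order: p ≈ ln(err_5/err_4) / ln(err_4/err_3) = ln(1.246×10⁻⁶/3.166×10⁻⁴)/ln(3.166×10⁻⁴/9.701×10⁻³) = ln(0.00393557)/ln(0.0326358) ≈ 1.6181.
Then err_6 ≈ err_5·(err_5/err_4)^p = 1.246×10⁻⁶·(0.00393557)^1.6181 = 1.246×10⁻⁶·0.000128375 ≈ 1.6e-10.

1.6e-10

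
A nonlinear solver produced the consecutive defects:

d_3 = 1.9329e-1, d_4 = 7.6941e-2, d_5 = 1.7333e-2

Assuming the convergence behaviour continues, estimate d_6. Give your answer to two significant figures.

First estimate the order: p ≈ ln(d_5/d_4) / ln(d_4/d_3) = ln(1.7333e-2/7.6941e-2)/ln(7.6941e-2/1.9329e-1) = ln(0.225277)/ln(0.39806) ≈ 1.6180.
Then d_6 ≈ d_5·(d_5/d_4)^p = 1.7333e-2·(0.225277)^1.6180 = 1.7333e-2·0.0896801 ≈ 0.001554.

1.6e-3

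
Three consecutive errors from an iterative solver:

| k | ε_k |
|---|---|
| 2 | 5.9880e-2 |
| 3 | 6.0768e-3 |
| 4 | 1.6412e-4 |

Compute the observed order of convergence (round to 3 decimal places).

p ≈ ln(ε_4/ε_3) / ln(ε_3/ε_2)
  = ln(1.6412e-4/6.0768e-3) / ln(6.0768e-3/5.9880e-2)
  = ln(0.0270076) / ln(0.101483)
  = -3.611637 / -2.287864 ≈ 1.578607

1.579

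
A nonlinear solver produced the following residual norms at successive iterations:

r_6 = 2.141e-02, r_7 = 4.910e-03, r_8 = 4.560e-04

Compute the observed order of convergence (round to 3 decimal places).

p ≈ ln(r_8/r_7) / ln(r_7/r_6)
  = ln(4.560e-04/4.910e-03) / ln(4.910e-03/2.141e-02)
  = ln(0.0928717) / ln(0.229332)
  = -2.376536 / -1.472585 ≈ 1.613853

1.614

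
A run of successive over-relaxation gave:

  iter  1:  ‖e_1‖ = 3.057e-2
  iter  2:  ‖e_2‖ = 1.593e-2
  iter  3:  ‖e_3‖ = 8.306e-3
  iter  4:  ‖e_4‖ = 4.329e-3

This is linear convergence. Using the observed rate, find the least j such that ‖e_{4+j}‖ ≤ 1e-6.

13

Rate ρ ≈ ‖e_4‖/‖e_3‖ = 4.329e-3/8.306e-3 = 0.5212.
After j more steps, ‖e_{4+j}‖ ≈ 4.329e-3·ρ^j; need ρ^j ≤ 1e-6/4.329e-3 = 0.000231.
j ≥ ln(0.000231)/ln(0.5212) = -8.3731/-0.65162 = 12.850.
So 13 more iterations are needed.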